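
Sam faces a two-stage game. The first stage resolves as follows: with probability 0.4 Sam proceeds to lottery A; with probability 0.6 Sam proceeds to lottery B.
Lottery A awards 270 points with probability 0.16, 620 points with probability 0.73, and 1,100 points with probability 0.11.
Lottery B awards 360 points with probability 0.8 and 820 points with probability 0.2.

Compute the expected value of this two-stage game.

EV(A) = 0.16 × 270 + 0.73 × 620 + 0.11 × 1100 = 43.2 + 452.6 + 121 = 616.8
EV(B) = 0.8 × 360 + 0.2 × 820 = 288 + 164 = 452
Overall = 0.4 × 616.8 + 0.6 × 452 = 246.72 + 271.2 = 517.92

517.92 points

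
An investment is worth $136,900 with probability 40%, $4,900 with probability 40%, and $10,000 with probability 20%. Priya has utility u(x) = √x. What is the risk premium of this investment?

E[u] = 0.4·√136900 + 0.4·√4900 + 0.2·√10000 = 0.4·370 + 0.4·70 + 0.2·100 = 196
CE = (196)² = 38416
Risk premium = EV − CE = 58720 − 38416 = 20304

$20,304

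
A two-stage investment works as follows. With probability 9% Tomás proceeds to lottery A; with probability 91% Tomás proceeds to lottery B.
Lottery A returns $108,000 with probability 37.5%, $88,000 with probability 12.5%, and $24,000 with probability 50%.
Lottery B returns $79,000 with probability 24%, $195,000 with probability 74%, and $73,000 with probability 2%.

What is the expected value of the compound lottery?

$155,610.20

EV(A) = 0.375 × 108000 + 0.125 × 88000 + 0.5 × 24000 = 40500 + 11000 + 12000 = 63500
EV(B) = 0.24 × 79000 + 0.74 × 195000 + 0.02 × 73000 = 18960 + 144300 + 1460 = 164720
Overall = 0.09 × 63500 + 0.91 × 164720 = 5715 + 149895.2 = 155610.2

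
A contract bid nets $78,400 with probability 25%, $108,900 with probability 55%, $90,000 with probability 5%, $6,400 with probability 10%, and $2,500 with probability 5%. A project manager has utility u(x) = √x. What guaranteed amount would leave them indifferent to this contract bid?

$76,729

E[u] = 0.25·√78400 + 0.55·√108900 + 0.05·√90000 + 0.1·√6400 + 0.05·√2500 = 0.25·280 + 0.55·330 + 0.05·300 + 0.1·80 + 0.05·50 = 277
CE = (277)² = 76729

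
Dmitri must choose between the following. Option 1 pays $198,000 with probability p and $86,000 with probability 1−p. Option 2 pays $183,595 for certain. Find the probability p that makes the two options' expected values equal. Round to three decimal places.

p = 0.871

p·198000 + (1−p)·86000 = 183595
112000p + 86000 = 183595
p = (183595 − 86000) / 112000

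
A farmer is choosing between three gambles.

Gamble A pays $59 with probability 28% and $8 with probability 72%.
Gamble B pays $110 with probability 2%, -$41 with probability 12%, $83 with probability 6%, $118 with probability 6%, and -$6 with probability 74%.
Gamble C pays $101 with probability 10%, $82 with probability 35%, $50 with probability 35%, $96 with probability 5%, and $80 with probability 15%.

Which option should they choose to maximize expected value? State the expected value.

Gamble C ($73.10)

Gamble A = 0.28 × 59 + 0.72 × 8 = 16.52 + 5.76 = 22.28
Gamble B = 0.02 × 110 + 0.12 × (-41) + 0.06 × 83 + 0.06 × 118 + 0.74 × (-6) = 2.2 − 4.92 + 4.98 + 7.08 − 4.44 = 4.9
Gamble C = 0.1 × 101 + 0.35 × 82 + 0.35 × 50 + 0.05 × 96 + 0.15 × 80 = 10.1 + 28.7 + 17.5 + 4.8 + 12 = 73.1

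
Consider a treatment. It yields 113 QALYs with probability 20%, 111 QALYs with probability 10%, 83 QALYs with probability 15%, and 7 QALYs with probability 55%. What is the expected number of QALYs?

50 QALYs

EV = 0.2 × 113 + 0.1 × 111 + 0.15 × 83 + 0.55 × 7 = 22.6 + 11.1 + 12.45 + 3.85 = 50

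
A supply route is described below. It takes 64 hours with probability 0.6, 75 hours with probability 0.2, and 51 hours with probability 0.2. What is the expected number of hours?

63.6 hours

EV = 0.6 × 64 + 0.2 × 75 + 0.2 × 51 = 38.4 + 15 + 10.2 = 63.6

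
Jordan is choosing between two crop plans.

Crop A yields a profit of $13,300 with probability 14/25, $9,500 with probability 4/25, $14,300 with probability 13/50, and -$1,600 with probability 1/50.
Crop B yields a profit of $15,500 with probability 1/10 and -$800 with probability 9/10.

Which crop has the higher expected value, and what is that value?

Crop A = 14/25 × 13300 + 4/25 × 9500 + 13/50 × 14300 + 1/50 × (-1600) = 7448 + 1520 + 3718 − 32 = 12654
Crop B = 1/10 × 15500 + 9/10 × (-800) = 1550 − 720 = 830

Crop A ($12,654)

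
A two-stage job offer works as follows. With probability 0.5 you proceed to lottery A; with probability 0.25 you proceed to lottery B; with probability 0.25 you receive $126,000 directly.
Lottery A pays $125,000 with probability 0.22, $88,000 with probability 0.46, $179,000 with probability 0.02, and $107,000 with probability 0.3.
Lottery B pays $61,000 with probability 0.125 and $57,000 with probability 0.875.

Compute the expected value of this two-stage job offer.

EV(A) = 0.22 × 125000 + 0.46 × 88000 + 0.02 × 179000 + 0.3 × 107000 = 27500 + 40480 + 3580 + 32100 = 103660
EV(B) = 0.125 × 61000 + 0.875 × 57000 = 7625 + 49875 = 57500
Branch C: 126000 (certain)
Overall = 0.5 × 103660 + 0.25 × 57500 + 0.25 × 126000 = 51830 + 14375 + 31500 = 97705

$97,705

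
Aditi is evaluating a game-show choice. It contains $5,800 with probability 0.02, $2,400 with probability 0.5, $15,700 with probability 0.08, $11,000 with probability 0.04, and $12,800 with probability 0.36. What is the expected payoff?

$7,620

EV = 0.02 × 5800 + 0.5 × 2400 + 0.08 × 15700 + 0.04 × 11000 + 0.36 × 12800 = 116 + 1200 + 1256 + 440 + 4608 = 7620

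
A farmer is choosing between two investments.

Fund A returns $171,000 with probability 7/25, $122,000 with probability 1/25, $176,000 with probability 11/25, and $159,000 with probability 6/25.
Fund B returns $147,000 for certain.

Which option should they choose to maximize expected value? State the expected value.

Fund A = 7/25 × 171000 + 1/25 × 122000 + 11/25 × 176000 + 6/25 × 159000 = 47880 + 4880 + 77440 + 38160 = 168360
Fund B: 147000 (certain)

Fund A ($168,360)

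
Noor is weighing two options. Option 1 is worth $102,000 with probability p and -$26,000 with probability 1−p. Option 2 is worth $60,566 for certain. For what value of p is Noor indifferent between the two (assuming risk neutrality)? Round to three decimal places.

p·102000 + (1−p)·(-26000) = 60566
128000p − 26000 = 60566
p = (60566 + 26000) / 128000

p = 0.676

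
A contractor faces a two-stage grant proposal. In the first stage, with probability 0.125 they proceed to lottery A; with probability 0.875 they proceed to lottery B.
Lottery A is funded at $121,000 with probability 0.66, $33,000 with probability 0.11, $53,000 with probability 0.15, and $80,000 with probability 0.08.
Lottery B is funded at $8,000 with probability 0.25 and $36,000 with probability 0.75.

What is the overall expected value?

$37,605

EV(A) = 0.66 × 121000 + 0.11 × 33000 + 0.15 × 53000 + 0.08 × 80000 = 79860 + 3630 + 7950 + 6400 = 97840
EV(B) = 0.25 × 8000 + 0.75 × 36000 = 2000 + 27000 = 29000
Overall = 0.125 × 97840 + 0.875 × 29000 = 12230 + 25375 = 37605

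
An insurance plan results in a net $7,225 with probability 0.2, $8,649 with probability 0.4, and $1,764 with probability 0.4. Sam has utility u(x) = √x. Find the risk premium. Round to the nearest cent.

$569.20

E[u] = 0.2·√7225 + 0.4·√8649 + 0.4·√1764 = 0.2·85 + 0.4·93 + 0.4·42 = 71
CE = (71)² = 5041
Risk premium = EV − CE = 5610.2 − 5041 = 569.2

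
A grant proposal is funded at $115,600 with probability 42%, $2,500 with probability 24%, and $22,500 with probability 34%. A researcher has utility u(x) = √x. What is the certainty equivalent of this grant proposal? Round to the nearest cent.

E[u] = 0.42·√115600 + 0.24·√2500 + 0.34·√22500 = 0.42·340 + 0.24·50 + 0.34·150 = 205.8
CE = (205.8)² = 42353.64

$42,353.64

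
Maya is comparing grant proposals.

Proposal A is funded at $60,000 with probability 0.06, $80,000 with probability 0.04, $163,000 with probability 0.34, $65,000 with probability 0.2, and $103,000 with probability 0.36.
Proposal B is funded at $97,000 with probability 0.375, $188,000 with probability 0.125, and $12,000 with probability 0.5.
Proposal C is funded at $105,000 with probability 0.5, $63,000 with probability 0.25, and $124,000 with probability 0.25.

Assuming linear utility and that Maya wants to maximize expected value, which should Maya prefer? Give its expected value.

Proposal A ($112,300)

Proposal A = 0.06 × 60000 + 0.04 × 80000 + 0.34 × 163000 + 0.2 × 65000 + 0.36 × 103000 = 3600 + 3200 + 55420 + 13000 + 37080 = 112300
Proposal B = 0.375 × 97000 + 0.125 × 188000 + 0.5 × 12000 = 36375 + 23500 + 6000 = 65875
Proposal C = 0.5 × 105000 + 0.25 × 63000 + 0.25 × 124000 = 52500 + 15750 + 31000 = 99250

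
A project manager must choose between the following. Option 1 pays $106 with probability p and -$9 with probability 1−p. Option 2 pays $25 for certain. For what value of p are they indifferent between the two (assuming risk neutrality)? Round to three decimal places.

p = 0.296

p·106 + (1−p)·(-9) = 25
115p − 9 = 25
p = (25 + 9) / 115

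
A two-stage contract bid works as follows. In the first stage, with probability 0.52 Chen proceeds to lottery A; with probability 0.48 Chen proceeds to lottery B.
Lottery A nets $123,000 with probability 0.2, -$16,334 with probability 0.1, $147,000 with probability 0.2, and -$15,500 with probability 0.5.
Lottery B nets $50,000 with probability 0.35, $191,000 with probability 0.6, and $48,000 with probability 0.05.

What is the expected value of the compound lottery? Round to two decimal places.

$87,760.63

EV(A) = 0.2 × 123000 + 0.1 × (-16334) + 0.2 × 147000 + 0.5 × (-15500) = 24600 − 1633.4 + 29400 − 7750 = 44616.6
EV(B) = 0.35 × 50000 + 0.6 × 191000 + 0.05 × 48000 = 17500 + 114600 + 2400 = 134500
Overall = 0.52 × 44616.6 + 0.48 × 134500 = 23200.632 + 64560 = 87760.632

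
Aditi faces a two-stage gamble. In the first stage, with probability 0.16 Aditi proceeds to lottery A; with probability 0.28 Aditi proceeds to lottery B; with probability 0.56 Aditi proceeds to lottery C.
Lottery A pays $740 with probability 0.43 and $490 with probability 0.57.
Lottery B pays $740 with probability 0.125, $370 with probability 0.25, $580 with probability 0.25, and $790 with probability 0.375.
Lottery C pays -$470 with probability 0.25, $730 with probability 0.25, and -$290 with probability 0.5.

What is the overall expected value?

EV(A) = 0.43 × 740 + 0.57 × 490 = 318.2 + 279.3 = 597.5
EV(B) = 0.125 × 740 + 0.25 × 370 + 0.25 × 580 + 0.375 × 790 = 92.5 + 92.5 + 145 + 296.25 = 626.25
EV(C) = 0.25 × (-470) + 0.25 × 730 + 0.5 × (-290) = -117.5 + 182.5 − 145 = -80
Overall = 0.16 × 597.5 + 0.28 × 626.25 + 0.56 × (-80) = 95.6 + 175.35 − 44.8 = 226.15

$226.15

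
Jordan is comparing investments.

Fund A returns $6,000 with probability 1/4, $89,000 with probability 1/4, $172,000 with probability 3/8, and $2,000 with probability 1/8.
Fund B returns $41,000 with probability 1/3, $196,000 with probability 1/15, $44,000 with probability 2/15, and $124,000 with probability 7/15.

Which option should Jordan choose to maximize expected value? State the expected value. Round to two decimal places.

Fund A = 1/4 × 6000 + 1/4 × 89000 + 3/8 × 172000 + 1/8 × 2000 = 1500 + 22250 + 64500 + 250 = 88500
Fund B = 1/3 × 41000 + 1/15 × 196000 + 2/15 × 44000 + 7/15 × 124000 = 13666.6667 + 13066.6667 + 5866.6667 + 57866.6667 = 90466.6667

Fund B ($90,466.67)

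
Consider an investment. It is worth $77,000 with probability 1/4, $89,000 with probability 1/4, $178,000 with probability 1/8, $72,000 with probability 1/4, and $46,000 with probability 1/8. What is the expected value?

EV = 1/4 × 77000 + 1/4 × 89000 + 1/8 × 178000 + 1/4 × 72000 + 1/8 × 46000 = 19250 + 22250 + 22250 + 18000 + 5750 = 87500

$87,500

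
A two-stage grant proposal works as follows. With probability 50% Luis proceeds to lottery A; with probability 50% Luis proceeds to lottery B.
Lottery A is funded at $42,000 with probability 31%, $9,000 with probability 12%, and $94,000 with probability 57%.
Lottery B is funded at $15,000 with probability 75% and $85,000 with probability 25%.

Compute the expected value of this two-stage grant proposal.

$50,090

EV(A) = 0.31 × 42000 + 0.12 × 9000 + 0.57 × 94000 = 13020 + 1080 + 53580 = 67680
EV(B) = 0.75 × 15000 + 0.25 × 85000 = 11250 + 21250 = 32500
Overall = 0.5 × 67680 + 0.5 × 32500 = 33840 + 16250 = 50090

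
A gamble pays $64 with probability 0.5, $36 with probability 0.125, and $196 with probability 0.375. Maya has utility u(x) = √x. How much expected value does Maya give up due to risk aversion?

$10

E[u] = 0.5·√64 + 0.125·√36 + 0.375·√196 = 0.5·8 + 0.125·6 + 0.375·14 = 10
CE = (10)² = 100
Risk premium = EV − CE = 110 − 100 = 10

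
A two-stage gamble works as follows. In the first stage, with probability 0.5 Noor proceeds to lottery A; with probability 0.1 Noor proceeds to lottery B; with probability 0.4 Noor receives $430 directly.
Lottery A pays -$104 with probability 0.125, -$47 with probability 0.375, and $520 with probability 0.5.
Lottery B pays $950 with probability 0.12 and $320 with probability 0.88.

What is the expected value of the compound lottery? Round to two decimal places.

$326.25

EV(A) = 0.125 × (-104) + 0.375 × (-47) + 0.5 × 520 = -13 − 17.625 + 260 = 229.375
EV(B) = 0.12 × 950 + 0.88 × 320 = 114 + 281.6 = 395.6
Branch C: 430 (certain)
Overall = 0.5 × 229.375 + 0.1 × 395.6 + 0.4 × 430 = 114.6875 + 39.56 + 172 = 326.2475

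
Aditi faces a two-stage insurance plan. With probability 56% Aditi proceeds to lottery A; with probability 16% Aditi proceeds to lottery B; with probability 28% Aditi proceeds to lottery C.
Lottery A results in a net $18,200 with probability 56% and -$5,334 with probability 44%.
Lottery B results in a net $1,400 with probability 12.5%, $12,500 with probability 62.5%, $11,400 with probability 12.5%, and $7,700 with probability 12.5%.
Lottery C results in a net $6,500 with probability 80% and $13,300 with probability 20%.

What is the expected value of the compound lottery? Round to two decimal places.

EV(A) = 0.56 × 18200 + 0.44 × (-5334) = 10192 − 2346.96 = 7845.04
EV(B) = 0.125 × 1400 + 0.625 × 12500 + 0.125 × 11400 + 0.125 × 7700 = 175 + 7812.5 + 1425 + 962.5 = 10375
EV(C) = 0.8 × 6500 + 0.2 × 13300 = 5200 + 2660 = 7860
Overall = 0.56 × 7845.04 + 0.16 × 10375 + 0.28 × 7860 = 4393.2224 + 1660 + 2200.8 = 8254.0224

$8,254.02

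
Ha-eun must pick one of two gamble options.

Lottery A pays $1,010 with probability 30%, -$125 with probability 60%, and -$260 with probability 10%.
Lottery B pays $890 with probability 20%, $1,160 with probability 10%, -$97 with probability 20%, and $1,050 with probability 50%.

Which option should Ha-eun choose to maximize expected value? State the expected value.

Lottery B ($799.60)

Lottery A = 0.3 × 1010 + 0.6 × (-125) + 0.1 × (-260) = 303 − 75 − 26 = 202
Lottery B = 0.2 × 890 + 0.1 × 1160 + 0.2 × (-97) + 0.5 × 1050 = 178 + 116 − 19.4 + 525 = 799.6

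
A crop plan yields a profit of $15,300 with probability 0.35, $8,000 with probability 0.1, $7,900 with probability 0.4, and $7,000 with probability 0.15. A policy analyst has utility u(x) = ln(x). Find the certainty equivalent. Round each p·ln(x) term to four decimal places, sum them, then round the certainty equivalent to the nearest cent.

E[u] = 0.35·ln(15300) + 0.1·ln(8000) + 0.4·ln(7900) + 0.15·ln(7000) = 3.3725 + 0.8987 + 3.5898 + 1.3280 = 9.1890
CE = e^9.1890 ≈ 9788.86

$9,788.86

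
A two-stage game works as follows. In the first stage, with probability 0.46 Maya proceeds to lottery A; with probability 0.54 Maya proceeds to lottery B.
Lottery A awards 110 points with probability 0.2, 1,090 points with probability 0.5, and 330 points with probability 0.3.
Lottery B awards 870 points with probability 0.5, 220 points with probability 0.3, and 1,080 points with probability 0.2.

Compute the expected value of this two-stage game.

EV(A) = 0.2 × 110 + 0.5 × 1090 + 0.3 × 330 = 22 + 545 + 99 = 666
EV(B) = 0.5 × 870 + 0.3 × 220 + 0.2 × 1080 = 435 + 66 + 216 = 717
Overall = 0.46 × 666 + 0.54 × 717 = 306.36 + 387.18 = 693.54

693.54 points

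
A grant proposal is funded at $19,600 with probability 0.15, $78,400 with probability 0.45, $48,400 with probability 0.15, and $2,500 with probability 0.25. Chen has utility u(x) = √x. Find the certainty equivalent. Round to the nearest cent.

E[u] = 0.15·√19600 + 0.45·√78400 + 0.15·√48400 + 0.25·√2500 = 0.15·140 + 0.45·280 + 0.15·220 + 0.25·50 = 192.5
CE = (192.5)² = 37056.25

$37,056.25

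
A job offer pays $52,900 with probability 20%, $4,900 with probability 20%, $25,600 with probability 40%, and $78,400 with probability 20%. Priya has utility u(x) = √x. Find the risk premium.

E[u] = 0.2·√52900 + 0.2·√4900 + 0.4·√25600 + 0.2·√78400 = 0.2·230 + 0.2·70 + 0.4·160 + 0.2·280 = 180
CE = (180)² = 32400
Risk premium = EV − CE = 37480 − 32400 = 5080

$5,080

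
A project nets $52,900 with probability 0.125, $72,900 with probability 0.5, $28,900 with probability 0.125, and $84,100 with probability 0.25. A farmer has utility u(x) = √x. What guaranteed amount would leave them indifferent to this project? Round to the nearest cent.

E[u] = 0.125·√52900 + 0.5·√72900 + 0.125·√28900 + 0.25·√84100 = 0.125·230 + 0.5·270 + 0.125·170 + 0.25·290 = 257.5
CE = (257.5)² = 66306.25

$66,306.25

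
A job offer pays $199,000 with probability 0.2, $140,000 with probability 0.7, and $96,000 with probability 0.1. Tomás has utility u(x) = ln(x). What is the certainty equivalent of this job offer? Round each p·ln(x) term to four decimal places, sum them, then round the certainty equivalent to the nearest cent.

E[u] = 0.2·ln(199000) + 0.7·ln(140000) + 0.1·ln(96000) = 2.4402 + 8.2946 + 1.1472 = 11.8820
CE = e^11.8820 ≈ 144639.54

$144,639.54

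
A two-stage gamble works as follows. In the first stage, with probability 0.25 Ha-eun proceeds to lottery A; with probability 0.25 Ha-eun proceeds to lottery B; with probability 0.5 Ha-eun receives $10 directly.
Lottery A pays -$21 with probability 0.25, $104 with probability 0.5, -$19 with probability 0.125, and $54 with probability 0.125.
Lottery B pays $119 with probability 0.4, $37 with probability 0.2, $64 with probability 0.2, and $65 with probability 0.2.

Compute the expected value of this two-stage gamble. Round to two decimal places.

$37.98

EV(A) = 0.25 × (-21) + 0.5 × 104 + 0.125 × (-19) + 0.125 × 54 = -5.25 + 52 − 2.375 + 6.75 = 51.125
EV(B) = 0.4 × 119 + 0.2 × 37 + 0.2 × 64 + 0.2 × 65 = 47.6 + 7.4 + 12.8 + 13 = 80.8
Branch C: 10 (certain)
Overall = 0.25 × 51.125 + 0.25 × 80.8 + 0.5 × 10 = 12.78125 + 20.2 + 5 = 37.98125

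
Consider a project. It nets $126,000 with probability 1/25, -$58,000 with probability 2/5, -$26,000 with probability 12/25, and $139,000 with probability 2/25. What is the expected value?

-$19,520

EV = 1/25 × 126000 + 2/5 × (-58000) + 12/25 × (-26000) + 2/25 × 139000 = 5040 − 23200 − 12480 + 11120 = -19520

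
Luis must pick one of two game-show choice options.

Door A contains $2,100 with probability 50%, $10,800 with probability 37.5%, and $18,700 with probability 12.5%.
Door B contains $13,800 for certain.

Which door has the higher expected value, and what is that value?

Door B ($13,800)

Door A = 0.5 × 2100 + 0.375 × 10800 + 0.125 × 18700 = 1050 + 4050 + 2337.5 = 7437.5
Door B: 13800 (certain)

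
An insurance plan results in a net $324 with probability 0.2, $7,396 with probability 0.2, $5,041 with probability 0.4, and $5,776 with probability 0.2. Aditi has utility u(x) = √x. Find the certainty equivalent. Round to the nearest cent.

$4,147.36

E[u] = 0.2·√324 + 0.2·√7396 + 0.4·√5041 + 0.2·√5776 = 0.2·18 + 0.2·86 + 0.4·71 + 0.2·76 = 64.4
CE = (64.4)² = 4147.36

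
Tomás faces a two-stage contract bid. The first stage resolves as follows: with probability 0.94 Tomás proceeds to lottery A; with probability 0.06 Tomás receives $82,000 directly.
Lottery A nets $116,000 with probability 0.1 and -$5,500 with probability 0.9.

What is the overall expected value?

EV(A) = 0.1 × 116000 + 0.9 × (-5500) = 11600 − 4950 = 6650
Branch B: 82000 (certain)
Overall = 0.94 × 6650 + 0.06 × 82000 = 6251 + 4920 = 11171

$11,171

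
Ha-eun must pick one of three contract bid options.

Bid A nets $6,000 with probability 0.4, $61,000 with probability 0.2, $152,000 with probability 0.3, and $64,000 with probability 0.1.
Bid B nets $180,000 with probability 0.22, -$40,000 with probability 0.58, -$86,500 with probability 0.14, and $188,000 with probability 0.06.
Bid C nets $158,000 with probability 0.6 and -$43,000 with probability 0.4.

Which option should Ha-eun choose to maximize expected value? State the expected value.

Bid A = 0.4 × 6000 + 0.2 × 61000 + 0.3 × 152000 + 0.1 × 64000 = 2400 + 12200 + 45600 + 6400 = 66600
Bid B = 0.22 × 180000 + 0.58 × (-40000) + 0.14 × (-86500) + 0.06 × 188000 = 39600 − 23200 − 12110 + 11280 = 15570
Bid C = 0.6 × 158000 + 0.4 × (-43000) = 94800 − 17200 = 77600

Bid C ($77,600)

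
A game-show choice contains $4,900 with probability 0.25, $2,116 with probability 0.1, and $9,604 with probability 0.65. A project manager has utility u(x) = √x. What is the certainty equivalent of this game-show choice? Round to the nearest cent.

E[u] = 0.25·√4900 + 0.1·√2116 + 0.65·√9604 = 0.25·70 + 0.1·46 + 0.65·98 = 85.8
CE = (85.8)² = 7361.64

$7,361.64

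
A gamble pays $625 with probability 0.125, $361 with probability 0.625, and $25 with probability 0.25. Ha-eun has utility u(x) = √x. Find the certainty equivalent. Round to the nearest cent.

E[u] = 0.125·√625 + 0.625·√361 + 0.25·√25 = 0.125·25 + 0.625·19 + 0.25·5 = 16.25
CE = (16.25)² = 264.0625

$264.06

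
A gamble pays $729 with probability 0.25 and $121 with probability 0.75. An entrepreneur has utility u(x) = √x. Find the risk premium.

E[u] = 0.25·√729 + 0.75·√121 = 0.25·27 + 0.75·11 = 15
CE = (15)² = 225
Risk premium = EV − CE = 273 − 225 = 48

$48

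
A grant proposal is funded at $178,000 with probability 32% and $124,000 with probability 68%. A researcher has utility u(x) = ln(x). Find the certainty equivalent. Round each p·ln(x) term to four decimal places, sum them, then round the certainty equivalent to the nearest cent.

$139,218.51

E[u] = 0.32·ln(178000) + 0.68·ln(124000) = 3.8687 + 7.9751 = 11.8438
CE = e^11.8438 ≈ 139218.51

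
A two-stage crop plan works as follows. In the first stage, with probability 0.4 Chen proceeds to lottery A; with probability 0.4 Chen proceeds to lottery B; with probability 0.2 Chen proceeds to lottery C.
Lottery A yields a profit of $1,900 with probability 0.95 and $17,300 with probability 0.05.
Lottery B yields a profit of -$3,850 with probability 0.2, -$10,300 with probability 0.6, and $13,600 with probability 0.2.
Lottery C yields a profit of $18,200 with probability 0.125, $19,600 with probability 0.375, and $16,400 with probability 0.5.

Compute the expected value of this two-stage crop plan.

$2,941

EV(A) = 0.95 × 1900 + 0.05 × 17300 = 1805 + 865 = 2670
EV(B) = 0.2 × (-3850) + 0.6 × (-10300) + 0.2 × 13600 = -770 − 6180 + 2720 = -4230
EV(C) = 0.125 × 18200 + 0.375 × 19600 + 0.5 × 16400 = 2275 + 7350 + 8200 = 17825
Overall = 0.4 × 2670 + 0.4 × (-4230) + 0.2 × 17825 = 1068 − 1692 + 3565 = 2941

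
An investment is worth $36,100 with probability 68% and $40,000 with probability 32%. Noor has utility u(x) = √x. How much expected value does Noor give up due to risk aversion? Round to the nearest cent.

$21.76

E[u] = 0.68·√36100 + 0.32·√40000 = 0.68·190 + 0.32·200 = 193.2
CE = (193.2)² = 37326.24
Risk premium = EV − CE = 37348 − 37326.24 = 21.76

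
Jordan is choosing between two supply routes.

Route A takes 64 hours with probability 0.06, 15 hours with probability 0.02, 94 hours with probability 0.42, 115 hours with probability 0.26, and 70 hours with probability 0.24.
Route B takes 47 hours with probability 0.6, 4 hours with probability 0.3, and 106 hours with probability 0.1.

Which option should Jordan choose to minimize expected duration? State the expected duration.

Route B (40 hours)

Route A = 0.06 × 64 + 0.02 × 15 + 0.42 × 94 + 0.26 × 115 + 0.24 × 70 = 3.84 + 0.3 + 39.48 + 29.9 + 16.8 = 90.32
Route B = 0.6 × 47 + 0.3 × 4 + 0.1 × 106 = 28.2 + 1.2 + 10.6 = 40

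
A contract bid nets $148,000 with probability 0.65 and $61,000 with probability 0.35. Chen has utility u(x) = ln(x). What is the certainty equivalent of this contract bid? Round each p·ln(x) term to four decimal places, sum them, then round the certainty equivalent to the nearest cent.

E[u] = 0.65·ln(148000) + 0.35·ln(61000) = 7.7382 + 3.8565 = 11.5947
CE = e^11.5947 ≈ 108521.11

$108,521.11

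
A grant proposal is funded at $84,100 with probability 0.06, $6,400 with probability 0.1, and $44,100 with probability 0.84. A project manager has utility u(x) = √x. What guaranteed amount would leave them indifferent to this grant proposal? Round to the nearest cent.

E[u] = 0.06·√84100 + 0.1·√6400 + 0.84·√44100 = 0.06·290 + 0.1·80 + 0.84·210 = 201.8
CE = (201.8)² = 40723.24

$40,723.24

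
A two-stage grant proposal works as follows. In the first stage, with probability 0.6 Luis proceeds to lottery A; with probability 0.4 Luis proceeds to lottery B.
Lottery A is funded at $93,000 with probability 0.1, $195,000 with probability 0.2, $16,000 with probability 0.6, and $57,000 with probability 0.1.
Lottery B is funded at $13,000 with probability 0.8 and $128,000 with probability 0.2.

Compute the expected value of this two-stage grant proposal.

EV(A) = 0.1 × 93000 + 0.2 × 195000 + 0.6 × 16000 + 0.1 × 57000 = 9300 + 39000 + 9600 + 5700 = 63600
EV(B) = 0.8 × 13000 + 0.2 × 128000 = 10400 + 25600 = 36000
Overall = 0.6 × 63600 + 0.4 × 36000 = 38160 + 14400 = 52560

$52,560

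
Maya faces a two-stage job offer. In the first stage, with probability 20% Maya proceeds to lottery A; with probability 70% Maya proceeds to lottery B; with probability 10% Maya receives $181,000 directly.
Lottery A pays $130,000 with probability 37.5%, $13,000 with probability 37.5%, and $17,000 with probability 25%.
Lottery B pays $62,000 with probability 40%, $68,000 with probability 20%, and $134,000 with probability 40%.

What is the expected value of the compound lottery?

$94,075

EV(A) = 0.375 × 130000 + 0.375 × 13000 + 0.25 × 17000 = 48750 + 4875 + 4250 = 57875
EV(B) = 0.4 × 62000 + 0.2 × 68000 + 0.4 × 134000 = 24800 + 13600 + 53600 = 92000
Branch C: 181000 (certain)
Overall = 0.2 × 57875 + 0.7 × 92000 + 0.1 × 181000 = 11575 + 64400 + 18100 = 94075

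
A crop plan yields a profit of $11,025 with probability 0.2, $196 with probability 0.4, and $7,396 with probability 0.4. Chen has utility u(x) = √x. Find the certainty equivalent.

E[u] = 0.2·√11025 + 0.4·√196 + 0.4·√7396 = 0.2·105 + 0.4·14 + 0.4·86 = 61
CE = (61)² = 3721

$3,721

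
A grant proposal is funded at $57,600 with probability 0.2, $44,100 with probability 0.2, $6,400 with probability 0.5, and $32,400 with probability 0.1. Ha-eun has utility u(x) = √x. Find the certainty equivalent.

$21,904

E[u] = 0.2·√57600 + 0.2·√44100 + 0.5·√6400 + 0.1·√32400 = 0.2·240 + 0.2·210 + 0.5·80 + 0.1·180 = 148
CE = (148)² = 21904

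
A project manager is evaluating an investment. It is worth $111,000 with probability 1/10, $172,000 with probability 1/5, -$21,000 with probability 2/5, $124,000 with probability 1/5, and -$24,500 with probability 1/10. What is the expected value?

$59,450

EV = 1/10 × 111000 + 1/5 × 172000 + 2/5 × (-21000) + 1/5 × 124000 + 1/10 × (-24500) = 11100 + 34400 − 8400 + 24800 − 2450 = 59450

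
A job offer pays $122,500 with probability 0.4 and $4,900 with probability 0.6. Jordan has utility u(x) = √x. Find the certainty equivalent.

E[u] = 0.4·√122500 + 0.6·√4900 = 0.4·350 + 0.6·70 = 182
CE = (182)² = 33124

$33,124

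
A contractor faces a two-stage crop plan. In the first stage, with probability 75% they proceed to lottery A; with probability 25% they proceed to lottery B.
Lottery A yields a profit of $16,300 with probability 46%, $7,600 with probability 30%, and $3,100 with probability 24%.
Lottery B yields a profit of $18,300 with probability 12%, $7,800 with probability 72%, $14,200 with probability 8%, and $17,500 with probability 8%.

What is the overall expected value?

EV(A) = 0.46 × 16300 + 0.3 × 7600 + 0.24 × 3100 = 7498 + 2280 + 744 = 10522
EV(B) = 0.12 × 18300 + 0.72 × 7800 + 0.08 × 14200 + 0.08 × 17500 = 2196 + 5616 + 1136 + 1400 = 10348
Overall = 0.75 × 10522 + 0.25 × 10348 = 7891.5 + 2587 = 10478.5

$10,478.50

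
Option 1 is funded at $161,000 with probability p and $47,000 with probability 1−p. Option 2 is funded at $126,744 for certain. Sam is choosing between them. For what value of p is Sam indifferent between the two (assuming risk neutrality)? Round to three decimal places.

p = 0.700

p·161000 + (1−p)·47000 = 126744
114000p + 47000 = 126744
p = (126744 − 47000) / 114000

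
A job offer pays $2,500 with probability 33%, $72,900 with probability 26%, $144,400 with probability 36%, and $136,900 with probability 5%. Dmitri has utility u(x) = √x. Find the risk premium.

E[u] = 0.33·√2500 + 0.26·√72900 + 0.36·√144400 + 0.05·√136900 = 0.33·50 + 0.26·270 + 0.36·380 + 0.05·370 = 242
CE = (242)² = 58564
Risk premium = EV − CE = 78608 − 58564 = 20044

$20,044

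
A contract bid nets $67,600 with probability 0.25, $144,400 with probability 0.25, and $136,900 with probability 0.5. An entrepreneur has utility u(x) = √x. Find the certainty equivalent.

E[u] = 0.25·√67600 + 0.25·√144400 + 0.5·√136900 = 0.25·260 + 0.25·380 + 0.5·370 = 345
CE = (345)² = 119025

$119,025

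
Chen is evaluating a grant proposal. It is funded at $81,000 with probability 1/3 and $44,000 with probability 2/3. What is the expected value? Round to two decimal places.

EV = 1/3 × 81000 + 2/3 × 44000 = 27000 + 29333.3333 = 56333.3333

$56,333.33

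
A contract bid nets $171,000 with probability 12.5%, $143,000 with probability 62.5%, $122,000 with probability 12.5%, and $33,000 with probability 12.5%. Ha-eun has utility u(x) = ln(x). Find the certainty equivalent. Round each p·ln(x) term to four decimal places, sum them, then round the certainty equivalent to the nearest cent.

E[u] = 0.125·ln(171000) + 0.625·ln(143000) + 0.125·ln(122000) + 0.125·ln(33000) = 1.5062 + 7.4191 + 1.4640 + 1.3005 = 11.6898
CE = e^11.6898 ≈ 119348.13

$119,348.13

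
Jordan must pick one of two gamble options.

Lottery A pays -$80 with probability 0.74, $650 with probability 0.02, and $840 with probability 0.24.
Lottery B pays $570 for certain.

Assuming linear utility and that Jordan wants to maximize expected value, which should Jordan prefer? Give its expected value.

Lottery B ($570)

Lottery A = 0.74 × (-80) + 0.02 × 650 + 0.24 × 840 = -59.2 + 13 + 201.6 = 155.4
Lottery B: 570 (certain)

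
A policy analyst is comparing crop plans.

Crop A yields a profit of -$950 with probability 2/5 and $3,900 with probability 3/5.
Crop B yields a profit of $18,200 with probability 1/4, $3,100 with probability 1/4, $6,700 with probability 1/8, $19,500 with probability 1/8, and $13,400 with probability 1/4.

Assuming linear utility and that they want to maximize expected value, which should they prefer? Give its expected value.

Crop B ($11,950)

Crop A = 2/5 × (-950) + 3/5 × 3900 = -380 + 2340 = 1960
Crop B = 1/4 × 18200 + 1/4 × 3100 + 1/8 × 6700 + 1/8 × 19500 + 1/4 × 13400 = 4550 + 775 + 837.5 + 2437.5 + 3350 = 11950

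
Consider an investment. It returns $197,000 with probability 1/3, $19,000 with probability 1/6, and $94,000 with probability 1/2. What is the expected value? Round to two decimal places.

EV = 1/3 × 197000 + 1/6 × 19000 + 1/2 × 94000 = 65666.6667 + 3166.6667 + 47000 = 115833.3333

$115,833.33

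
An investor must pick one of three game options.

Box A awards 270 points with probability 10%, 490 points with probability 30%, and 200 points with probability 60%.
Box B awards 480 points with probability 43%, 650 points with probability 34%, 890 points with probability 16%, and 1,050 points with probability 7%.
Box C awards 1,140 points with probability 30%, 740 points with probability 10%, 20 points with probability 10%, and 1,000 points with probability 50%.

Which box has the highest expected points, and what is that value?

Box C (918 points)

Box A = 0.1 × 270 + 0.3 × 490 + 0.6 × 200 = 27 + 147 + 120 = 294
Box B = 0.43 × 480 + 0.34 × 650 + 0.16 × 890 + 0.07 × 1050 = 206.4 + 221 + 142.4 + 73.5 = 643.3
Box C = 0.3 × 1140 + 0.1 × 740 + 0.1 × 20 + 0.5 × 1000 = 342 + 74 + 2 + 500 = 918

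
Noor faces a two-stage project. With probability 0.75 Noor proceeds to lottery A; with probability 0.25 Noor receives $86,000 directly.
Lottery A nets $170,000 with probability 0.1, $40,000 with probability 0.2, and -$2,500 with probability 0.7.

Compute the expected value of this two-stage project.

$38,937.50

EV(A) = 0.1 × 170000 + 0.2 × 40000 + 0.7 × (-2500) = 17000 + 8000 − 1750 = 23250
Branch B: 86000 (certain)
Overall = 0.75 × 23250 + 0.25 × 86000 = 17437.5 + 21500 = 38937.5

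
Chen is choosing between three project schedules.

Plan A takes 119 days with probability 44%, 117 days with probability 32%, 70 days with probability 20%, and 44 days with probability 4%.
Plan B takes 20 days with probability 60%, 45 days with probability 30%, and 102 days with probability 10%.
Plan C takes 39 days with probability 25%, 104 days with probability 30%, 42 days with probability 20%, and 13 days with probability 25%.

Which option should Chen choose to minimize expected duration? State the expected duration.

Plan B (35.7 days)

Plan A = 0.44 × 119 + 0.32 × 117 + 0.2 × 70 + 0.04 × 44 = 52.36 + 37.44 + 14 + 1.76 = 105.56
Plan B = 0.6 × 20 + 0.3 × 45 + 0.1 × 102 = 12 + 13.5 + 10.2 = 35.7
Plan C = 0.25 × 39 + 0.3 × 104 + 0.2 × 42 + 0.25 × 13 = 9.75 + 31.2 + 8.4 + 3.25 = 52.6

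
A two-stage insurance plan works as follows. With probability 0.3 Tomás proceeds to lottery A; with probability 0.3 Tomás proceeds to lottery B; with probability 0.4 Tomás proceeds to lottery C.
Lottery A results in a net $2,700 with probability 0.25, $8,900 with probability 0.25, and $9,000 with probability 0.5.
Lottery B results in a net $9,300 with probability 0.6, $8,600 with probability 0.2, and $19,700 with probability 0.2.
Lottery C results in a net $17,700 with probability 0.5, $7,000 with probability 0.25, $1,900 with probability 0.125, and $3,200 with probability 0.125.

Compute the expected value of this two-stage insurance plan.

EV(A) = 0.25 × 2700 + 0.25 × 8900 + 0.5 × 9000 = 675 + 2225 + 4500 = 7400
EV(B) = 0.6 × 9300 + 0.2 × 8600 + 0.2 × 19700 = 5580 + 1720 + 3940 = 11240
EV(C) = 0.5 × 17700 + 0.25 × 7000 + 0.125 × 1900 + 0.125 × 3200 = 8850 + 1750 + 237.5 + 400 = 11237.5
Overall = 0.3 × 7400 + 0.3 × 11240 + 0.4 × 11237.5 = 2220 + 3372 + 4495 = 10087

$10,087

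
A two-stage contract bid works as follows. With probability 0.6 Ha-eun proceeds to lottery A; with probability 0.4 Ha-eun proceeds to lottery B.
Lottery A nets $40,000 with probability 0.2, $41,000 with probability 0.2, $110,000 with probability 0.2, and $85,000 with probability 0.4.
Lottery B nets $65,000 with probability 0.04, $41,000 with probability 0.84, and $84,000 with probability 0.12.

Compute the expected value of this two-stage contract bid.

EV(A) = 0.2 × 40000 + 0.2 × 41000 + 0.2 × 110000 + 0.4 × 85000 = 8000 + 8200 + 22000 + 34000 = 72200
EV(B) = 0.04 × 65000 + 0.84 × 41000 + 0.12 × 84000 = 2600 + 34440 + 10080 = 47120
Overall = 0.6 × 72200 + 0.4 × 47120 = 43320 + 18848 = 62168

$62,168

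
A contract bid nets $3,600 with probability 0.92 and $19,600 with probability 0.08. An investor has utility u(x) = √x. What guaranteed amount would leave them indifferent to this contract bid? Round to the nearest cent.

E[u] = 0.92·√3600 + 0.08·√19600 = 0.92·60 + 0.08·140 = 66.4
CE = (66.4)² = 4408.96

$4,408.96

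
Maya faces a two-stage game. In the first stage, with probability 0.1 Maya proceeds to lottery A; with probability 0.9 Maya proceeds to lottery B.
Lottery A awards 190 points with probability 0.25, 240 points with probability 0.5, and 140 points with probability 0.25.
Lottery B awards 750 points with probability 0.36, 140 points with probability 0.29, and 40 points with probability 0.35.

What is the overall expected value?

312.39 points

EV(A) = 0.25 × 190 + 0.5 × 240 + 0.25 × 140 = 47.5 + 120 + 35 = 202.5
EV(B) = 0.36 × 750 + 0.29 × 140 + 0.35 × 40 = 270 + 40.6 + 14 = 324.6
Overall = 0.1 × 202.5 + 0.9 × 324.6 = 20.25 + 292.14 = 312.39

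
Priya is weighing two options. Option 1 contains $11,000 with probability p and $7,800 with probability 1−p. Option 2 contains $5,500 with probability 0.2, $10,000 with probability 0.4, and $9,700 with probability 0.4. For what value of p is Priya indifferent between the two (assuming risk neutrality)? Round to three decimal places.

p = 0.369

EV(Option 2) = 0.2 × 5500 + 0.4 × 10000 + 0.4 × 9700 = 1100 + 4000 + 3880 = 8980
p·11000 + (1−p)·7800 = 8980
3200p + 7800 = 8980
p = (8980 − 7800) / 3200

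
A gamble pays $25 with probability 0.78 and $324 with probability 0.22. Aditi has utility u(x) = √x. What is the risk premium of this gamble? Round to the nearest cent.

$29.00

E[u] = 0.78·√25 + 0.22·√324 = 0.78·5 + 0.22·18 = 7.86
CE = (7.86)² = 61.7796
Risk premium = EV − CE = 90.78 − 61.7796 = 29.0004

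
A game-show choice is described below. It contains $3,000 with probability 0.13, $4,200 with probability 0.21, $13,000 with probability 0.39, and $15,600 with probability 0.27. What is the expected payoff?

EV = 0.13 × 3000 + 0.21 × 4200 + 0.39 × 13000 + 0.27 × 15600 = 390 + 882 + 5070 + 4212 = 10554

$10,554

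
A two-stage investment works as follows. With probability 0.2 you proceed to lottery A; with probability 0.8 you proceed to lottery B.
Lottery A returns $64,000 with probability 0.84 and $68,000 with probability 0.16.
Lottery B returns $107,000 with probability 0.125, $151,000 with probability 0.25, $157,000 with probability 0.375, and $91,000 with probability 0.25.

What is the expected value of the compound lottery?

EV(A) = 0.84 × 64000 + 0.16 × 68000 = 53760 + 10880 = 64640
EV(B) = 0.125 × 107000 + 0.25 × 151000 + 0.375 × 157000 + 0.25 × 91000 = 13375 + 37750 + 58875 + 22750 = 132750
Overall = 0.2 × 64640 + 0.8 × 132750 = 12928 + 106200 = 119128

$119,128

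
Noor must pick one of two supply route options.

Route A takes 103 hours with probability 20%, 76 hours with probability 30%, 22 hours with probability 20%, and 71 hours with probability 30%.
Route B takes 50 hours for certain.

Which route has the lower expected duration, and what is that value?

Route A = 0.2 × 103 + 0.3 × 76 + 0.2 × 22 + 0.3 × 71 = 20.6 + 22.8 + 4.4 + 21.3 = 69.1
Route B: 50 (certain)

Route B (50 hours)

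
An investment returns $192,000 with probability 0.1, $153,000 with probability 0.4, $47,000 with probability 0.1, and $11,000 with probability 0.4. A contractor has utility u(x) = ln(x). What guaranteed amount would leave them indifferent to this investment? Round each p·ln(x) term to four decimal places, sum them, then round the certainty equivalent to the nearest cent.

$48,528.18

E[u] = 0.1·ln(192000) + 0.4·ln(153000) + 0.1·ln(47000) + 0.4·ln(11000) = 1.2165 + 4.7753 + 1.0758 + 3.7223 = 10.7899
CE = e^10.7899 ≈ 48528.18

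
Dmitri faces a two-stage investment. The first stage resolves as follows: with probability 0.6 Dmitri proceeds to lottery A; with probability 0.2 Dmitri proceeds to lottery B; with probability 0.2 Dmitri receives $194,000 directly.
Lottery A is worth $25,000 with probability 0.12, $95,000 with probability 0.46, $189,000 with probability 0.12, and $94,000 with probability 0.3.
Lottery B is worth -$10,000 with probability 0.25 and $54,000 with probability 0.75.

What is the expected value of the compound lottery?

EV(A) = 0.12 × 25000 + 0.46 × 95000 + 0.12 × 189000 + 0.3 × 94000 = 3000 + 43700 + 22680 + 28200 = 97580
EV(B) = 0.25 × (-10000) + 0.75 × 54000 = -2500 + 40500 = 38000
Branch C: 194000 (certain)
Overall = 0.6 × 97580 + 0.2 × 38000 + 0.2 × 194000 = 58548 + 7600 + 38800 = 104948

$104,948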